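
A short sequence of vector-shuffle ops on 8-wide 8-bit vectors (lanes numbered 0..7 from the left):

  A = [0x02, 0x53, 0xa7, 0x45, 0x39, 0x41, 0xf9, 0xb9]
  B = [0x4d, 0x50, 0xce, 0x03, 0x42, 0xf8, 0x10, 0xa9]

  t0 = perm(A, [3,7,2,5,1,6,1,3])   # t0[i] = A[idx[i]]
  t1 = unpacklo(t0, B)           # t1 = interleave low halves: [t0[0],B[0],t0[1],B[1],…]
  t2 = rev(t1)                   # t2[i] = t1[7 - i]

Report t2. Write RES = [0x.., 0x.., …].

→ t0 |45|b9|a7|41|53|f9|53|45|
→ t1 |45|4d|b9|50|a7|ce|41|03|
→ t2 |03|41|ce|a7|50|b9|4d|45|

RES = [0x03, 0x41, 0xce, 0xa7, 0x50, 0xb9, 0x4d, 0x45]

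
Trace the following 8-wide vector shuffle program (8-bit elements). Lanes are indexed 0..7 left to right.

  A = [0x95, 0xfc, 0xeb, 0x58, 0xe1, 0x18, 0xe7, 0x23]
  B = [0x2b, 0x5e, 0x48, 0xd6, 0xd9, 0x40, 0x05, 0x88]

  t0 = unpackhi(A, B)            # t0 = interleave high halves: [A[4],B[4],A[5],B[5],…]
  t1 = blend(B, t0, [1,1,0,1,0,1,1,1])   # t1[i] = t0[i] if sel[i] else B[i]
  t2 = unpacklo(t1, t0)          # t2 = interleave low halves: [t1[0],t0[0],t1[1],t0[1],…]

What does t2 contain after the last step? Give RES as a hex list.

→ t0 |e1|d9|18|40|e7|05|23|88|
→ t1 |e1|d9|48|40|d9|05|23|88|
→ t2 |e1|e1|d9|d9|48|18|40|40|

RES = [ 0xe1  0xe1  0xd9  0xd9  0x48  0x18  0x40  0x40 ]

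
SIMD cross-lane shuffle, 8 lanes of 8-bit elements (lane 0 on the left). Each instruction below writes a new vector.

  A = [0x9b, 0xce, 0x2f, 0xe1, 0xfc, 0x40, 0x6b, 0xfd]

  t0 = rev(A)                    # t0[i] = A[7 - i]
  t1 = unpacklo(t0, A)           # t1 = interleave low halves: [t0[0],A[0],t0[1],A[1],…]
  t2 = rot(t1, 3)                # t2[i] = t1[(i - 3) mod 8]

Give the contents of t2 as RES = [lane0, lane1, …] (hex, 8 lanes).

t0 = [0xfd, 0x6b, 0x40, 0xfc, 0xe1, 0x2f, 0xce, 0x9b]
t1 = [0xfd, 0x9b, 0x6b, 0xce, 0x40, 0x2f, 0xfc, 0xe1]
t2 = [0x2f, 0xfc, 0xe1, 0xfd, 0x9b, 0x6b, 0xce, 0x40]

RES = [0x2f, 0xfc, 0xe1, 0xfd, 0x9b, 0x6b, 0xce, 0x40]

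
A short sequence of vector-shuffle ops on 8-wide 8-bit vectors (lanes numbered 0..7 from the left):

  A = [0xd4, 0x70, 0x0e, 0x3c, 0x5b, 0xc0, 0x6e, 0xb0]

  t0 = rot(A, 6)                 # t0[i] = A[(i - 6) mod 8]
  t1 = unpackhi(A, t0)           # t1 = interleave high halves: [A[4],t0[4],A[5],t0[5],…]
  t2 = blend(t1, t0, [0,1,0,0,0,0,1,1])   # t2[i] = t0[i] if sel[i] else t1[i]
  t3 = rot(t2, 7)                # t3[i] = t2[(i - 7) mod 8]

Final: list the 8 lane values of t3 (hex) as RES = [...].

RES = [0x3c, 0xc0, 0xb0, 0x6e, 0xd4, 0xd4, 0x70, 0x5b]

  t0: 0e 3c 5b c0 6e b0 d4 70
  t1: 5b 6e c0 b0 6e d4 b0 70
  t2: 5b 3c c0 b0 6e d4 d4 70
  t3: 3c c0 b0 6e d4 d4 70 5b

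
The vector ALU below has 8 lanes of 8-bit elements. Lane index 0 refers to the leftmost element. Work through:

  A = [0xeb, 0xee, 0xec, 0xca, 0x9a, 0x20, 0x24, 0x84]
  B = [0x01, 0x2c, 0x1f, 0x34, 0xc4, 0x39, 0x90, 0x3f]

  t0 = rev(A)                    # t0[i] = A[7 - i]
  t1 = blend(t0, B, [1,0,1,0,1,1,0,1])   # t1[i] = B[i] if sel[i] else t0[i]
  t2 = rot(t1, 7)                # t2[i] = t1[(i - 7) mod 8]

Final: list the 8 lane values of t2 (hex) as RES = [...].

RES = [ 0x24  0x1f  0x9a  0xc4  0x39  0xee  0x3f  0x01 ]

→ t0 |84|24|20|9a|ca|ec|ee|eb|
→ t1 |01|24|1f|9a|c4|39|ee|3f|
→ t2 |24|1f|9a|c4|39|ee|3f|01|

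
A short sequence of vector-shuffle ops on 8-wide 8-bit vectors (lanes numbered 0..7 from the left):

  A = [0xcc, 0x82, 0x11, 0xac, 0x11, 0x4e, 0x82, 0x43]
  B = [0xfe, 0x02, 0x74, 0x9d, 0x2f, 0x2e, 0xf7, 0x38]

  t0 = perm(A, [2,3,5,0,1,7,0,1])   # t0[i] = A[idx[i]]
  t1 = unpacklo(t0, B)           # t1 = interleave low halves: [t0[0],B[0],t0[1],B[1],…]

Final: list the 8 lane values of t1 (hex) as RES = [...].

RES = [0x11, 0xfe, 0xac, 0x02, 0x4e, 0x74, 0xcc, 0x9d]

  t0: 11 ac 4e cc 82 43 cc 82
  t1: 11 fe ac 02 4e 74 cc 9d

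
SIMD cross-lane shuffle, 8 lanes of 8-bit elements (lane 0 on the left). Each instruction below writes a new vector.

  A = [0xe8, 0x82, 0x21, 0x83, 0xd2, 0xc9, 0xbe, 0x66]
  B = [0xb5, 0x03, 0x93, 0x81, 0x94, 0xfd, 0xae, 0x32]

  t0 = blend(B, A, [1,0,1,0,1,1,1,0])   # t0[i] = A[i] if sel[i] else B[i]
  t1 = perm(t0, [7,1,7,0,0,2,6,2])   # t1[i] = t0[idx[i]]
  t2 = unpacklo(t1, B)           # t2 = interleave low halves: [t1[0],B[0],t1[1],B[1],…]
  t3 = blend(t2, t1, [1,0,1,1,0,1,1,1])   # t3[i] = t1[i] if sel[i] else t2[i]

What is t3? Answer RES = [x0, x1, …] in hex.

RES = [0x32, 0xb5, 0x32, 0xe8, 0x32, 0x21, 0xbe, 0x21]

t0 = [0xe8, 0x03, 0x21, 0x81, 0xd2, 0xc9, 0xbe, 0x32]
t1 = [0x32, 0x03, 0x32, 0xe8, 0xe8, 0x21, 0xbe, 0x21]
t2 = [0x32, 0xb5, 0x03, 0x03, 0x32, 0x93, 0xe8, 0x81]
t3 = [0x32, 0xb5, 0x32, 0xe8, 0x32, 0x21, 0xbe, 0x21]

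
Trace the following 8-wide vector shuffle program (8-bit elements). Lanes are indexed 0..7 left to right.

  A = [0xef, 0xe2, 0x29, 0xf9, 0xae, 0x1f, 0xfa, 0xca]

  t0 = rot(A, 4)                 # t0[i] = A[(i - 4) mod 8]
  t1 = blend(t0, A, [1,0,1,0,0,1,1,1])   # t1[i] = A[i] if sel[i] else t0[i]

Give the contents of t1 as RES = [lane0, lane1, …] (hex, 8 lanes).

RES = [ 0xef  0x1f  0x29  0xca  0xef  0x1f  0xfa  0xca ]

t0 = [0xae, 0x1f, 0xfa, 0xca, 0xef, 0xe2, 0x29, 0xf9]
t1 = [0xef, 0x1f, 0x29, 0xca, 0xef, 0x1f, 0xfa, 0xca]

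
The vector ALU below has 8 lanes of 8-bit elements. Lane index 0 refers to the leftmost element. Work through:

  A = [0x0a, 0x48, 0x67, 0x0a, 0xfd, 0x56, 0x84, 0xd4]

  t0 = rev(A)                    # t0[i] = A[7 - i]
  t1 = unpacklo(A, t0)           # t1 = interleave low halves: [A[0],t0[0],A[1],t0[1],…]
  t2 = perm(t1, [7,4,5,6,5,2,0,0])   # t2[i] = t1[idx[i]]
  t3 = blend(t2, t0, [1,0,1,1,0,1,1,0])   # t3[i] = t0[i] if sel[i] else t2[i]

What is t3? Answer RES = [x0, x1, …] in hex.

RES = [0xd4, 0x67, 0x56, 0xfd, 0x56, 0x67, 0x48, 0x0a]

  t0: d4 84 56 fd 0a 67 48 0a
  t1: 0a d4 48 84 67 56 0a fd
  t2: fd 67 56 0a 56 48 0a 0a
  t3: d4 67 56 fd 56 67 48 0a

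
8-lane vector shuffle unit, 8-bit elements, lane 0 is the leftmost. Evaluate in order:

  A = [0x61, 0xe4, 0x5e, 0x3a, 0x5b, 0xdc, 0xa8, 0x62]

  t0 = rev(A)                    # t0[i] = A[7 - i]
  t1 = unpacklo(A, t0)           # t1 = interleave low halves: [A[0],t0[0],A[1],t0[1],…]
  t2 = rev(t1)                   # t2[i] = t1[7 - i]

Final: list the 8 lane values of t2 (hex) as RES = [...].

  t0: 62 a8 dc 5b 3a 5e e4 61
  t1: 61 62 e4 a8 5e dc 3a 5b
  t2: 5b 3a dc 5e a8 e4 62 61

RES = [0x5b, 0x3a, 0xdc, 0x5e, 0xa8, 0xe4, 0x62, 0x61]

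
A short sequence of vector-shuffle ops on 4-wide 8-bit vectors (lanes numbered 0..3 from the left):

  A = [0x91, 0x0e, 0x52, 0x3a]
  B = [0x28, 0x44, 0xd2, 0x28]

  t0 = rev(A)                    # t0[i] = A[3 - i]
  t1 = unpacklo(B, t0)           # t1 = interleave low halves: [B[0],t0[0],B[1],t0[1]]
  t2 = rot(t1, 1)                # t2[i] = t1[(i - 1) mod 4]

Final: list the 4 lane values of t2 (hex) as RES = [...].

  t0: 3a 52 0e 91
  t1: 28 3a 44 52
  t2: 52 28 3a 44

RES = [ 0x52  0x28  0x3a  0x44 ]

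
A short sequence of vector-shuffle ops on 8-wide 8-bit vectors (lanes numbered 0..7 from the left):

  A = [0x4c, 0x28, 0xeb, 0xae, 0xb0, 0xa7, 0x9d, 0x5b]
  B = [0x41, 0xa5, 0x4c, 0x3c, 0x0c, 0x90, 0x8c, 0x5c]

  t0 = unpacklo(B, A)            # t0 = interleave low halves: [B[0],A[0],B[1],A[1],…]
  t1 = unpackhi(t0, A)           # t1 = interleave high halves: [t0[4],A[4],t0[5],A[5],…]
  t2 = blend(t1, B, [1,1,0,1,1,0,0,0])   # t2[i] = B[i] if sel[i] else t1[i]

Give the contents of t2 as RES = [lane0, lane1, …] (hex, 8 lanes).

RES = [ 0x41  0xa5  0xeb  0x3c  0x0c  0x9d  0xae  0x5b ]

→ t0 |41|4c|a5|28|4c|eb|3c|ae|
→ t1 |4c|b0|eb|a7|3c|9d|ae|5b|
→ t2 |41|a5|eb|3c|0c|9d|ae|5b|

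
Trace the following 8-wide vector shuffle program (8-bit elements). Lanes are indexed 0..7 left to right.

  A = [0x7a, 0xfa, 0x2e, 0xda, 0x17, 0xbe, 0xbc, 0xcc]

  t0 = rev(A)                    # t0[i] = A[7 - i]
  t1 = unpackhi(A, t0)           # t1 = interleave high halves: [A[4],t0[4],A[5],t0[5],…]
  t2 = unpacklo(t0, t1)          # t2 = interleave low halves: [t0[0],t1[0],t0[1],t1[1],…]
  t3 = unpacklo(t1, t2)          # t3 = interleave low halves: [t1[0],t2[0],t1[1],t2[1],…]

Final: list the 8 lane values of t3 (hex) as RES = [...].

t0 = [0xcc, 0xbc, 0xbe, 0x17, 0xda, 0x2e, 0xfa, 0x7a]
t1 = [0x17, 0xda, 0xbe, 0x2e, 0xbc, 0xfa, 0xcc, 0x7a]
t2 = [0xcc, 0x17, 0xbc, 0xda, 0xbe, 0xbe, 0x17, 0x2e]
t3 = [0x17, 0xcc, 0xda, 0x17, 0xbe, 0xbc, 0x2e, 0xda]

RES = [0x17, 0xcc, 0xda, 0x17, 0xbe, 0xbc, 0x2e, 0xda]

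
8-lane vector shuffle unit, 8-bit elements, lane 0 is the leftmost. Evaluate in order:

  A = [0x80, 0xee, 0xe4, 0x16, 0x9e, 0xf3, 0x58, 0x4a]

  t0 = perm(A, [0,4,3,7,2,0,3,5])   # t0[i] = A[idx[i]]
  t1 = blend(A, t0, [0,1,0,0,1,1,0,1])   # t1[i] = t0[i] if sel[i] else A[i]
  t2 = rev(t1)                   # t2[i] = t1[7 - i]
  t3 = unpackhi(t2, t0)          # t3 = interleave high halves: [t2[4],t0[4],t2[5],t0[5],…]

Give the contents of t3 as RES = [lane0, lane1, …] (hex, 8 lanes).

→ t0 |80|9e|16|4a|e4|80|16|f3|
→ t1 |80|9e|e4|16|e4|80|58|f3|
→ t2 |f3|58|80|e4|16|e4|9e|80|
→ t3 |16|e4|e4|80|9e|16|80|f3|

RES = [0x16, 0xe4, 0xe4, 0x80, 0x9e, 0x16, 0x80, 0xf3]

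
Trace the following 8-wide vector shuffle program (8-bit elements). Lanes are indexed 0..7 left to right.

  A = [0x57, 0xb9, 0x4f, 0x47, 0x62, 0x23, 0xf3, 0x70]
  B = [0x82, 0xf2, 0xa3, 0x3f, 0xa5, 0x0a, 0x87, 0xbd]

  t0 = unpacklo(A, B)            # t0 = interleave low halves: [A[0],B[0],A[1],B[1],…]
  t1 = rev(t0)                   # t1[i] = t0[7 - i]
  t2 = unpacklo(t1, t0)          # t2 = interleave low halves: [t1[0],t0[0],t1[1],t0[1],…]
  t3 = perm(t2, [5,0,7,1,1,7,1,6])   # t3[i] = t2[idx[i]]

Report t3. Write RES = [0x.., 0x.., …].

  t0: 57 82 b9 f2 4f a3 47 3f
  t1: 3f 47 a3 4f f2 b9 82 57
  t2: 3f 57 47 82 a3 b9 4f f2
  t3: b9 3f f2 57 57 f2 57 4f

RES = [ 0xb9  0x3f  0xf2  0x57  0x57  0xf2  0x57  0x4f ]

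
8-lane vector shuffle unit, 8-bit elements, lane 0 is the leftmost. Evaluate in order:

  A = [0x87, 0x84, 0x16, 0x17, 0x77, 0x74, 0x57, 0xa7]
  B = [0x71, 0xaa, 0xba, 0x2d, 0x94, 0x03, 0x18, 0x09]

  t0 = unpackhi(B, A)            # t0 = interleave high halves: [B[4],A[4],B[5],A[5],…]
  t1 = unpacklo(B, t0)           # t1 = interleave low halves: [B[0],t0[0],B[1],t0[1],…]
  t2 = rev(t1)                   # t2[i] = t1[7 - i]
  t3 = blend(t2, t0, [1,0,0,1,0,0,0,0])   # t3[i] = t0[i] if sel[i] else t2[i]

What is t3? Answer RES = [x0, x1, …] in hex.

  t0: 94 77 03 74 18 57 09 a7
  t1: 71 94 aa 77 ba 03 2d 74
  t2: 74 2d 03 ba 77 aa 94 71
  t3: 94 2d 03 74 77 aa 94 71

RES = [0x94, 0x2d, 0x03, 0x74, 0x77, 0xaa, 0x94, 0x71]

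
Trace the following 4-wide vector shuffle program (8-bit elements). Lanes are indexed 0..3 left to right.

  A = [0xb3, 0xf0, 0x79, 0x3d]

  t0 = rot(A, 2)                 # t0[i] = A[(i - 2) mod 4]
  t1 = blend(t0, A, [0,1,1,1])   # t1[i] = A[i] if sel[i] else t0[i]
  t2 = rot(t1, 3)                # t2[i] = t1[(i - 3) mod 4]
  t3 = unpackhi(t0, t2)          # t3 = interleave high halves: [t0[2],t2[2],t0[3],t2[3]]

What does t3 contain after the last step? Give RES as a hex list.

RES = [ 0xb3  0x3d  0xf0  0x79 ]

t0 = [0x79, 0x3d, 0xb3, 0xf0]
t1 = [0x79, 0xf0, 0x79, 0x3d]
t2 = [0xf0, 0x79, 0x3d, 0x79]
t3 = [0xb3, 0x3d, 0xf0, 0x79]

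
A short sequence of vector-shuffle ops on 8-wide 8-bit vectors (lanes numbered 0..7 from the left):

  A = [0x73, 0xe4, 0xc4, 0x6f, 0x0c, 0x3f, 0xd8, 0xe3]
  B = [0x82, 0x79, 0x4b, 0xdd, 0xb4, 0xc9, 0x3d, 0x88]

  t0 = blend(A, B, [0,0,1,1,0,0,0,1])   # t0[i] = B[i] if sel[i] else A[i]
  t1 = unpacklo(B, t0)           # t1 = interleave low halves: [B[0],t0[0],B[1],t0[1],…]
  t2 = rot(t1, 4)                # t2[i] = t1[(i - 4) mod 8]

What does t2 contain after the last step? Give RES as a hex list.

→ t0 |73|e4|4b|dd|0c|3f|d8|88|
→ t1 |82|73|79|e4|4b|4b|dd|dd|
→ t2 |4b|4b|dd|dd|82|73|79|e4|

RES = [ 0x4b  0x4b  0xdd  0xdd  0x82  0x73  0x79  0xe4 ]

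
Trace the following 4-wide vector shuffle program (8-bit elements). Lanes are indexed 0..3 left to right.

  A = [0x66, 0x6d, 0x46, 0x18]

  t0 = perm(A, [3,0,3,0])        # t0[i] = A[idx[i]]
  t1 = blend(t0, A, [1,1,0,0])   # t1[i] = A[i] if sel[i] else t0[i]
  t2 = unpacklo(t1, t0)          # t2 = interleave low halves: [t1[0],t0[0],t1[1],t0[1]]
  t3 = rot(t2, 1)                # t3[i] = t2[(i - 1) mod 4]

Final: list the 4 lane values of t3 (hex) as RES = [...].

RES = [ 0x66  0x66  0x18  0x6d ]

t0 = [0x18, 0x66, 0x18, 0x66]
t1 = [0x66, 0x6d, 0x18, 0x66]
t2 = [0x66, 0x18, 0x6d, 0x66]
t3 = [0x66, 0x66, 0x18, 0x6d]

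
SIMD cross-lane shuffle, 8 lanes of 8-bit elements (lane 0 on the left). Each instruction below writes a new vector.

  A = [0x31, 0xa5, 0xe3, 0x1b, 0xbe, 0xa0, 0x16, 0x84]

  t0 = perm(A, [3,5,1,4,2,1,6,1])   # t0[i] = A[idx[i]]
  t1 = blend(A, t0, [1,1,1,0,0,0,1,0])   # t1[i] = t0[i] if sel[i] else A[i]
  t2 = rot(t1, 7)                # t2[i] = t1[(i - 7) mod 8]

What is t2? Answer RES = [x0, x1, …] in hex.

→ t0 |1b|a0|a5|be|e3|a5|16|a5|
→ t1 |1b|a0|a5|1b|be|a0|16|84|
→ t2 |a0|a5|1b|be|a0|16|84|1b|

RES = [0xa0, 0xa5, 0x1b, 0xbe, 0xa0, 0x16, 0x84, 0x1b]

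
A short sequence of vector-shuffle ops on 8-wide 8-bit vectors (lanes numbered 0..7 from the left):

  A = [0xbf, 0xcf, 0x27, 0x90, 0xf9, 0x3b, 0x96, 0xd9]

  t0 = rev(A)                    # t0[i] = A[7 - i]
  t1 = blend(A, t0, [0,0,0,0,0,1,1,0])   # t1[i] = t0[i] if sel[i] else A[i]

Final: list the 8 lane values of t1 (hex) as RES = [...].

  t0: d9 96 3b f9 90 27 cf bf
  t1: bf cf 27 90 f9 27 cf d9

RES = [0xbf, 0xcf, 0x27, 0x90, 0xf9, 0x27, 0xcf, 0xd9]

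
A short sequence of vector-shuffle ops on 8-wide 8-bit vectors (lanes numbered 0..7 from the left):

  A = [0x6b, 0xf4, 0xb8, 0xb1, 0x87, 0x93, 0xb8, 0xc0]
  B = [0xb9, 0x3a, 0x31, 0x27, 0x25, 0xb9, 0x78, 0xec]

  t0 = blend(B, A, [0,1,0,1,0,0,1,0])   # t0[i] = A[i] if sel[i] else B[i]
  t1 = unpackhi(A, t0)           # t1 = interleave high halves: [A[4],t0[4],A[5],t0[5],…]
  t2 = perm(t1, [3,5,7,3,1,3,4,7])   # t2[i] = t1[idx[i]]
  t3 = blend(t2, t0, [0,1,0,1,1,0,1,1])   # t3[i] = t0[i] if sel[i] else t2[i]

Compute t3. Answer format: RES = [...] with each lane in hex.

RES = [0xb9, 0xf4, 0xec, 0xb1, 0x25, 0xb9, 0xb8, 0xec]

→ t0 |b9|f4|31|b1|25|b9|b8|ec|
→ t1 |87|25|93|b9|b8|b8|c0|ec|
→ t2 |b9|b8|ec|b9|25|b9|b8|ec|
→ t3 |b9|f4|ec|b1|25|b9|b8|ec|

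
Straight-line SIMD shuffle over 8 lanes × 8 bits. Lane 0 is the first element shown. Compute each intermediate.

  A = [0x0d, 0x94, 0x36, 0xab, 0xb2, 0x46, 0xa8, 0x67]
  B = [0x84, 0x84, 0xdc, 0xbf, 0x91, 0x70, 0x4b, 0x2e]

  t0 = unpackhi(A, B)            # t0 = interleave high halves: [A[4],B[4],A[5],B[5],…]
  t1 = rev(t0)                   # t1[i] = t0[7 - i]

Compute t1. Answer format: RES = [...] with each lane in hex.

t0 = [0xb2, 0x91, 0x46, 0x70, 0xa8, 0x4b, 0x67, 0x2e]
t1 = [0x2e, 0x67, 0x4b, 0xa8, 0x70, 0x46, 0x91, 0xb2]

RES = [ 0x2e  0x67  0x4b  0xa8  0x70  0x46  0x91  0xb2 ]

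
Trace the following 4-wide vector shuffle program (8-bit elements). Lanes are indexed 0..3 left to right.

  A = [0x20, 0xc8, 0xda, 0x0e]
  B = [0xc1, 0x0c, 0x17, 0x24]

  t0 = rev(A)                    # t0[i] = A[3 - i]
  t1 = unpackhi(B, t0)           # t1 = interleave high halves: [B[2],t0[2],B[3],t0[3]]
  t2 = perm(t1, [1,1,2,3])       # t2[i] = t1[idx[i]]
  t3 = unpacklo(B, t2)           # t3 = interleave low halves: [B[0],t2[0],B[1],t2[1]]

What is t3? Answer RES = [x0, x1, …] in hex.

t0 = [0x0e, 0xda, 0xc8, 0x20]
t1 = [0x17, 0xc8, 0x24, 0x20]
t2 = [0xc8, 0xc8, 0x24, 0x20]
t3 = [0xc1, 0xc8, 0x0c, 0xc8]

RES = [0xc1, 0xc8, 0x0c, 0xc8]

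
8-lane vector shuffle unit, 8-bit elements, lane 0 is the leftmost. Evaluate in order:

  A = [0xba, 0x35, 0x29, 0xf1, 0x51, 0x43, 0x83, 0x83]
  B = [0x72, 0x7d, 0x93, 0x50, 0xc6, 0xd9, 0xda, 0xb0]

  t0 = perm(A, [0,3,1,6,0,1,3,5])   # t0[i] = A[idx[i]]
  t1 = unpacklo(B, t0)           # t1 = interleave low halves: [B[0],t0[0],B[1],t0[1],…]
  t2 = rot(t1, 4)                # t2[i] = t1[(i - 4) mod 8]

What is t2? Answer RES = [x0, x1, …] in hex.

RES = [ 0x93  0x35  0x50  0x83  0x72  0xba  0x7d  0xf1 ]

t0 = [0xba, 0xf1, 0x35, 0x83, 0xba, 0x35, 0xf1, 0x43]
t1 = [0x72, 0xba, 0x7d, 0xf1, 0x93, 0x35, 0x50, 0x83]
t2 = [0x93, 0x35, 0x50, 0x83, 0x72, 0xba, 0x7d, 0xf1]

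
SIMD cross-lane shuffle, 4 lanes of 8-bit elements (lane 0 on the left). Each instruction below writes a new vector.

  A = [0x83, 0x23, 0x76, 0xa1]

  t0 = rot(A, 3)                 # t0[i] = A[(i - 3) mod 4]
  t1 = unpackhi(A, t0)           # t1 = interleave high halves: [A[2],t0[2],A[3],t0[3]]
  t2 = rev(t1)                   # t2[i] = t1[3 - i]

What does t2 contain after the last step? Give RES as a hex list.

RES = [0x83, 0xa1, 0xa1, 0x76]

  t0: 23 76 a1 83
  t1: 76 a1 a1 83
  t2: 83 a1 a1 76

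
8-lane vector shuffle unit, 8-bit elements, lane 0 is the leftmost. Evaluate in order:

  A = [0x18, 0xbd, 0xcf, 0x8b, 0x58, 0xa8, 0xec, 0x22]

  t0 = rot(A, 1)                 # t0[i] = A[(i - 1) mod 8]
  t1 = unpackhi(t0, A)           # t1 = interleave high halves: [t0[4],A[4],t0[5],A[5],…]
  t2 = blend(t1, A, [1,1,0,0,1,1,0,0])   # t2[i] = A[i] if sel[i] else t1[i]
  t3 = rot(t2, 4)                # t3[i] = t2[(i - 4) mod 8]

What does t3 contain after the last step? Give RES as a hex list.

t0 = [0x22, 0x18, 0xbd, 0xcf, 0x8b, 0x58, 0xa8, 0xec]
t1 = [0x8b, 0x58, 0x58, 0xa8, 0xa8, 0xec, 0xec, 0x22]
t2 = [0x18, 0xbd, 0x58, 0xa8, 0x58, 0xa8, 0xec, 0x22]
t3 = [0x58, 0xa8, 0xec, 0x22, 0x18, 0xbd, 0x58, 0xa8]

RES = [0x58, 0xa8, 0xec, 0x22, 0x18, 0xbd, 0x58, 0xa8]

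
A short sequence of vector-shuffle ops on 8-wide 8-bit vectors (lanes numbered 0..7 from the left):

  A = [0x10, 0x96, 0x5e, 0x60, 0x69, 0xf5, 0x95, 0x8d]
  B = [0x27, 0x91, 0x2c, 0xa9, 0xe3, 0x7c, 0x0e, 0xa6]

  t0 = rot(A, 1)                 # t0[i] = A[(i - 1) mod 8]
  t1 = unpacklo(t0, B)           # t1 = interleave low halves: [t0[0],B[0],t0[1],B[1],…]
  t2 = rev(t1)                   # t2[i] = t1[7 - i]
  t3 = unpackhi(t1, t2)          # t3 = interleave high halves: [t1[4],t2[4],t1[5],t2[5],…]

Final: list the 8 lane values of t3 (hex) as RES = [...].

RES = [ 0x96  0x91  0x2c  0x10  0x5e  0x27  0xa9  0x8d ]

t0 = [0x8d, 0x10, 0x96, 0x5e, 0x60, 0x69, 0xf5, 0x95]
t1 = [0x8d, 0x27, 0x10, 0x91, 0x96, 0x2c, 0x5e, 0xa9]
t2 = [0xa9, 0x5e, 0x2c, 0x96, 0x91, 0x10, 0x27, 0x8d]
t3 = [0x96, 0x91, 0x2c, 0x10, 0x5e, 0x27, 0xa9, 0x8d]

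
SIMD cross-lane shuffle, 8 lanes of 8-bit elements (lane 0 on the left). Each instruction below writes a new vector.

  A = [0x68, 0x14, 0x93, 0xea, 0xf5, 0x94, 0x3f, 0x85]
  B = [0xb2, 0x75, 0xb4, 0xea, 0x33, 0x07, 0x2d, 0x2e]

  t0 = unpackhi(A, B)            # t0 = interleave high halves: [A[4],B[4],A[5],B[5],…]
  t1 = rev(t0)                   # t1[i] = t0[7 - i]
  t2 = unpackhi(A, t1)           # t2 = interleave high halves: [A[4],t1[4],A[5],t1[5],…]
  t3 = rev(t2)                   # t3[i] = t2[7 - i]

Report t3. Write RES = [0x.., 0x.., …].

RES = [ 0xf5  0x85  0x33  0x3f  0x94  0x94  0x07  0xf5 ]

  t0: f5 33 94 07 3f 2d 85 2e
  t1: 2e 85 2d 3f 07 94 33 f5
  t2: f5 07 94 94 3f 33 85 f5
  t3: f5 85 33 3f 94 94 07 f5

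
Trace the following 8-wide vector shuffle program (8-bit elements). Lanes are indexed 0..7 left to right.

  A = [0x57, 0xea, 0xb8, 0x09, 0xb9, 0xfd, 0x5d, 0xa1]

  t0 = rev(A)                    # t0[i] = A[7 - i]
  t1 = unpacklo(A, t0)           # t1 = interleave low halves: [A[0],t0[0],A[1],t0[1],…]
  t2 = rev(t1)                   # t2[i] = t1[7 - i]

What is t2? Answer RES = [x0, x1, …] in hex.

RES = [0xb9, 0x09, 0xfd, 0xb8, 0x5d, 0xea, 0xa1, 0x57]

t0 = [0xa1, 0x5d, 0xfd, 0xb9, 0x09, 0xb8, 0xea, 0x57]
t1 = [0x57, 0xa1, 0xea, 0x5d, 0xb8, 0xfd, 0x09, 0xb9]
t2 = [0xb9, 0x09, 0xfd, 0xb8, 0x5d, 0xea, 0xa1, 0x57]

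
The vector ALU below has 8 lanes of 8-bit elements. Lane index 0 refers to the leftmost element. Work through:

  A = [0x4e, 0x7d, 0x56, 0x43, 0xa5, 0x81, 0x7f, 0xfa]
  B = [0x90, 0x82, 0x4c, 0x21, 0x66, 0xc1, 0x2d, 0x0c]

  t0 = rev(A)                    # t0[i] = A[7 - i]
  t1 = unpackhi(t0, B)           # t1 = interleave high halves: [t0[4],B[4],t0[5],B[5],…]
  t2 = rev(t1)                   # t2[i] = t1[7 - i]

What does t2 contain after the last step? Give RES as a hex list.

  t0: fa 7f 81 a5 43 56 7d 4e
  t1: 43 66 56 c1 7d 2d 4e 0c
  t2: 0c 4e 2d 7d c1 56 66 43

RES = [ 0x0c  0x4e  0x2d  0x7d  0xc1  0x56  0x66  0x43 ]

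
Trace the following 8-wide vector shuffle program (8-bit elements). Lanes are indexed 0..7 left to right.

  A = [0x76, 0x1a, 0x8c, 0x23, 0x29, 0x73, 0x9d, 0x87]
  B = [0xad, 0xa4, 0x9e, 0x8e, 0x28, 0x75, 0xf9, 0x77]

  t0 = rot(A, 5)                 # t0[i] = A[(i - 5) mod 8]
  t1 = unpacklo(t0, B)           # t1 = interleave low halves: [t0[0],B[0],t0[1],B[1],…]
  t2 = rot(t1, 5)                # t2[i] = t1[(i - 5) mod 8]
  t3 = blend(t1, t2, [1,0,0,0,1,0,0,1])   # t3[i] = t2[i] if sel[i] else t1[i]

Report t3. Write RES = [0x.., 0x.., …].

RES = [0xa4, 0xad, 0x29, 0xa4, 0x8e, 0x9e, 0x9d, 0x29]

  t0: 23 29 73 9d 87 76 1a 8c
  t1: 23 ad 29 a4 73 9e 9d 8e
  t2: a4 73 9e 9d 8e 23 ad 29
  t3: a4 ad 29 a4 8e 9e 9d 29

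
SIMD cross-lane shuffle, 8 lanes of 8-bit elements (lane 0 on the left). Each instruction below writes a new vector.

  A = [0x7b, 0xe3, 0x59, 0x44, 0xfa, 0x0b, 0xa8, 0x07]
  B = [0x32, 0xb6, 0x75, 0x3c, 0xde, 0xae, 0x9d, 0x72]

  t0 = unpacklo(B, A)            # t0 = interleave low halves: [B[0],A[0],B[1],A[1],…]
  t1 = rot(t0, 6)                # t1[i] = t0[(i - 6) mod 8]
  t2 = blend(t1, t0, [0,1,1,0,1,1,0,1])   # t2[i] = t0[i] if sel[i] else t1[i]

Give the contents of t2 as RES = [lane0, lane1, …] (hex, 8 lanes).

RES = [ 0xb6  0x7b  0xb6  0x59  0x75  0x59  0x32  0x44 ]

t0 = [0x32, 0x7b, 0xb6, 0xe3, 0x75, 0x59, 0x3c, 0x44]
t1 = [0xb6, 0xe3, 0x75, 0x59, 0x3c, 0x44, 0x32, 0x7b]
t2 = [0xb6, 0x7b, 0xb6, 0x59, 0x75, 0x59, 0x32, 0x44]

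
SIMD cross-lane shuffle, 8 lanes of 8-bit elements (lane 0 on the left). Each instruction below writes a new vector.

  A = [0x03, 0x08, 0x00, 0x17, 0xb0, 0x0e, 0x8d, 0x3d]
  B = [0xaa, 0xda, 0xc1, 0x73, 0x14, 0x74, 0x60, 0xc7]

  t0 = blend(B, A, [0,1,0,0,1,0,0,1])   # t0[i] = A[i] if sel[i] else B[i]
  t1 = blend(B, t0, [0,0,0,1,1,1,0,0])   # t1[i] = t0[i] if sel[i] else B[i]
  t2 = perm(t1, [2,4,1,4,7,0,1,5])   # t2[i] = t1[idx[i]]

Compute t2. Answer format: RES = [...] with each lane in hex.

  t0: aa 08 c1 73 b0 74 60 3d
  t1: aa da c1 73 b0 74 60 c7
  t2: c1 b0 da b0 c7 aa da 74

RES = [0xc1, 0xb0, 0xda, 0xb0, 0xc7, 0xaa, 0xda, 0x74]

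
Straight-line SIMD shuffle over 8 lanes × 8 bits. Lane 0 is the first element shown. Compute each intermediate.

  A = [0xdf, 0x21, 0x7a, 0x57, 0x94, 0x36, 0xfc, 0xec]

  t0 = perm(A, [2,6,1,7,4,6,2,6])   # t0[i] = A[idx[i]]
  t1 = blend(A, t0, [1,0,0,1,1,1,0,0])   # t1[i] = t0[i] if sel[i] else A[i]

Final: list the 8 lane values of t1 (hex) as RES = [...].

RES = [ 0x7a  0x21  0x7a  0xec  0x94  0xfc  0xfc  0xec ]

→ t0 |7a|fc|21|ec|94|fc|7a|fc|
→ t1 |7a|21|7a|ec|94|fc|fc|ec|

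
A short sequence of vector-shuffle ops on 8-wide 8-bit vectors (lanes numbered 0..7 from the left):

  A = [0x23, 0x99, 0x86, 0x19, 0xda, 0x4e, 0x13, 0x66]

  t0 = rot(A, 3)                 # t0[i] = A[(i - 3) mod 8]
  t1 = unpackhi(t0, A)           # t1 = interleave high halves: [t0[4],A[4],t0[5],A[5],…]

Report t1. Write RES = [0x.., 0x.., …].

t0 = [0x4e, 0x13, 0x66, 0x23, 0x99, 0x86, 0x19, 0xda]
t1 = [0x99, 0xda, 0x86, 0x4e, 0x19, 0x13, 0xda, 0x66]

RES = [ 0x99  0xda  0x86  0x4e  0x19  0x13  0xda  0x66 ]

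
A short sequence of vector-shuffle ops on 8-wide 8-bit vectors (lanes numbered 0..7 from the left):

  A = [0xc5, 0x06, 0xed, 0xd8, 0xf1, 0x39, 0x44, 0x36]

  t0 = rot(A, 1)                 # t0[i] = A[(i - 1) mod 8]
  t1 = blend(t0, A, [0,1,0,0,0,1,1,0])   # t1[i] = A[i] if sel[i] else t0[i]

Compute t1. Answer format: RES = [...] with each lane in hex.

t0 = [0x36, 0xc5, 0x06, 0xed, 0xd8, 0xf1, 0x39, 0x44]
t1 = [0x36, 0x06, 0x06, 0xed, 0xd8, 0x39, 0x44, 0x44]

RES = [ 0x36  0x06  0x06  0xed  0xd8  0x39  0x44  0x44 ]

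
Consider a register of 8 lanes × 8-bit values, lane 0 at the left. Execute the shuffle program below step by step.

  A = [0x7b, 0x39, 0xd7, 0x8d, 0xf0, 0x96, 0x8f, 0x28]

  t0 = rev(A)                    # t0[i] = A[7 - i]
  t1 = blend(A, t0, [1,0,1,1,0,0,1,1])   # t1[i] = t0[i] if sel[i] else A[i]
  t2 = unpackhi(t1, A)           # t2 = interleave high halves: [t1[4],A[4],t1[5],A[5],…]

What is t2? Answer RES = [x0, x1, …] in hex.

RES = [0xf0, 0xf0, 0x96, 0x96, 0x39, 0x8f, 0x7b, 0x28]

→ t0 |28|8f|96|f0|8d|d7|39|7b|
→ t1 |28|39|96|f0|f0|96|39|7b|
→ t2 |f0|f0|96|96|39|8f|7b|28|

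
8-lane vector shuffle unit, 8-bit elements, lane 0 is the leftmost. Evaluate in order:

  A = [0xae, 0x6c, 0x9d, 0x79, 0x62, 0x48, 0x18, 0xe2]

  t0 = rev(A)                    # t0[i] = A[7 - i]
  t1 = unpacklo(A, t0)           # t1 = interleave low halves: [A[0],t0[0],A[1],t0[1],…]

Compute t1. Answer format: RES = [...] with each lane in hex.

RES = [0xae, 0xe2, 0x6c, 0x18, 0x9d, 0x48, 0x79, 0x62]

  t0: e2 18 48 62 79 9d 6c ae
  t1: ae e2 6c 18 9d 48 79 62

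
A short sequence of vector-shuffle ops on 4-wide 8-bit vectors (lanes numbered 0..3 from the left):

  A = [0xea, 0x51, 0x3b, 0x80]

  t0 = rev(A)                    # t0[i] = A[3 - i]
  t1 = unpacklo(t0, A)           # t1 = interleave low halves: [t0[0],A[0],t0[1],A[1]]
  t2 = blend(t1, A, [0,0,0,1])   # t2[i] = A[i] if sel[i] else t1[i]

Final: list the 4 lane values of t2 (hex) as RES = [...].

→ t0 |80|3b|51|ea|
→ t1 |80|ea|3b|51|
→ t2 |80|ea|3b|80|

RES = [0x80, 0xea, 0x3b, 0x80]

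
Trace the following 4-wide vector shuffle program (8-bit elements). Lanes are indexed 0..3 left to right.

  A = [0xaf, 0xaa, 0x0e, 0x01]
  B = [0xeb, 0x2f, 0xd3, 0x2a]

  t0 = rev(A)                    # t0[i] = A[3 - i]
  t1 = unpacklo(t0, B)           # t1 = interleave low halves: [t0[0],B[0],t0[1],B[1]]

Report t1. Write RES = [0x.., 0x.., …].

RES = [0x01, 0xeb, 0x0e, 0x2f]

→ t0 |01|0e|aa|af|
→ t1 |01|eb|0e|2f|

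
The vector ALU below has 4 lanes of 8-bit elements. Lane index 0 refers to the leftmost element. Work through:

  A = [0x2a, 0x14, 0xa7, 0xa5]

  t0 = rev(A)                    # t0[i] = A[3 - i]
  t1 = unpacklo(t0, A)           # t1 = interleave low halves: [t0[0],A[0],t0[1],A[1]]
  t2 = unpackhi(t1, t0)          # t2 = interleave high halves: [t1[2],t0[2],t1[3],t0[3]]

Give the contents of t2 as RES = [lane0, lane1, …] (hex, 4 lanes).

t0 = [0xa5, 0xa7, 0x14, 0x2a]
t1 = [0xa5, 0x2a, 0xa7, 0x14]
t2 = [0xa7, 0x14, 0x14, 0x2a]

RES = [ 0xa7  0x14  0x14  0x2a ]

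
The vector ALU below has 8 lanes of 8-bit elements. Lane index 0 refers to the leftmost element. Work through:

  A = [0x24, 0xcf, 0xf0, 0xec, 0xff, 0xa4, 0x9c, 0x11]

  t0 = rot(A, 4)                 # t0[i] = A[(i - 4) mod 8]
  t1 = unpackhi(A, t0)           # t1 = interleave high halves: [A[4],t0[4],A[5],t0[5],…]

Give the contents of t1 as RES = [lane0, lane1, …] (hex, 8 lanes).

→ t0 |ff|a4|9c|11|24|cf|f0|ec|
→ t1 |ff|24|a4|cf|9c|f0|11|ec|

RES = [0xff, 0x24, 0xa4, 0xcf, 0x9c, 0xf0, 0x11, 0xec]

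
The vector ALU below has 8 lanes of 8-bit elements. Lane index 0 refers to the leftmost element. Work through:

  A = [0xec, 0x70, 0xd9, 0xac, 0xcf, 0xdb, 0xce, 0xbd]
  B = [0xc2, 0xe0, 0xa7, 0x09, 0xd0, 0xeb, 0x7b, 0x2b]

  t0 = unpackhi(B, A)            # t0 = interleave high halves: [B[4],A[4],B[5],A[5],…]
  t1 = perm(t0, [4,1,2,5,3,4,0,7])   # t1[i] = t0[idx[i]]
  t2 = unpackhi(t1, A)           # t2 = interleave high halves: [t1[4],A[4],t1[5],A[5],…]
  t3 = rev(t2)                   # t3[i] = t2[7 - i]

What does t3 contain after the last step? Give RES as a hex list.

RES = [0xbd, 0xbd, 0xce, 0xd0, 0xdb, 0x7b, 0xcf, 0xdb]

  t0: d0 cf eb db 7b ce 2b bd
  t1: 7b cf eb ce db 7b d0 bd
  t2: db cf 7b db d0 ce bd bd
  t3: bd bd ce d0 db 7b cf db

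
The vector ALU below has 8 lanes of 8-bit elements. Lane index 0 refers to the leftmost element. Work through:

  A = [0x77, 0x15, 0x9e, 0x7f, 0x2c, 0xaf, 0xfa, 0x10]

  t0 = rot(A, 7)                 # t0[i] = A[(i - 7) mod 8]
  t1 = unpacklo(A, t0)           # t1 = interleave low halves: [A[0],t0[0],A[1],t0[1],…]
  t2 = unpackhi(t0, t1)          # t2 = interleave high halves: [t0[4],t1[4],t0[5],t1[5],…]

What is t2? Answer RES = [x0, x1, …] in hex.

t0 = [0x15, 0x9e, 0x7f, 0x2c, 0xaf, 0xfa, 0x10, 0x77]
t1 = [0x77, 0x15, 0x15, 0x9e, 0x9e, 0x7f, 0x7f, 0x2c]
t2 = [0xaf, 0x9e, 0xfa, 0x7f, 0x10, 0x7f, 0x77, 0x2c]

RES = [ 0xaf  0x9e  0xfa  0x7f  0x10  0x7f  0x77  0x2c ]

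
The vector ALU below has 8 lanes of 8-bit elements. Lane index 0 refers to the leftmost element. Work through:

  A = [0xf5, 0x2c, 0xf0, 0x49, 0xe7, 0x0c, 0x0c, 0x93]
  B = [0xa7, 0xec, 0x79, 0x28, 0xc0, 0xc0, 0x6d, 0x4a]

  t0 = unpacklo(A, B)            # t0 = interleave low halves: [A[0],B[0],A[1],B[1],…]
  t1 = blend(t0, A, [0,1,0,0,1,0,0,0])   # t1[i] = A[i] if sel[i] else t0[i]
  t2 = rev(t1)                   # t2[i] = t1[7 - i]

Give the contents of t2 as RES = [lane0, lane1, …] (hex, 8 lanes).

RES = [0x28, 0x49, 0x79, 0xe7, 0xec, 0x2c, 0x2c, 0xf5]

→ t0 |f5|a7|2c|ec|f0|79|49|28|
→ t1 |f5|2c|2c|ec|e7|79|49|28|
→ t2 |28|49|79|e7|ec|2c|2c|f5|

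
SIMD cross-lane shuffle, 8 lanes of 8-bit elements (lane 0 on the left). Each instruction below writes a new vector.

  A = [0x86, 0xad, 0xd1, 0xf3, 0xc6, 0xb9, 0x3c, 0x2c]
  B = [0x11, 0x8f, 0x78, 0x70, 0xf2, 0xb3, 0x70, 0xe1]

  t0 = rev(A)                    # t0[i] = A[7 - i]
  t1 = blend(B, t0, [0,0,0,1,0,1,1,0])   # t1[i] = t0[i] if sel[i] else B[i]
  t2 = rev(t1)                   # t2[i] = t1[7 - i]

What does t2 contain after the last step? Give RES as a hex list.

t0 = [0x2c, 0x3c, 0xb9, 0xc6, 0xf3, 0xd1, 0xad, 0x86]
t1 = [0x11, 0x8f, 0x78, 0xc6, 0xf2, 0xd1, 0xad, 0xe1]
t2 = [0xe1, 0xad, 0xd1, 0xf2, 0xc6, 0x78, 0x8f, 0x11]

RES = [0xe1, 0xad, 0xd1, 0xf2, 0xc6, 0x78, 0x8f, 0x11]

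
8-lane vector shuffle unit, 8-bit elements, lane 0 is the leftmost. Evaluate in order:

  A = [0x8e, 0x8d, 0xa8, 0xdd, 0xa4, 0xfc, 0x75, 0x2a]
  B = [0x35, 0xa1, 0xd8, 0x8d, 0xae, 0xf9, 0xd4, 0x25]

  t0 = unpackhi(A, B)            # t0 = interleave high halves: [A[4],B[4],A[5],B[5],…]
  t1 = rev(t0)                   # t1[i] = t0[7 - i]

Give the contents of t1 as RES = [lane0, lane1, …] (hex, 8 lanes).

RES = [0x25, 0x2a, 0xd4, 0x75, 0xf9, 0xfc, 0xae, 0xa4]

t0 = [0xa4, 0xae, 0xfc, 0xf9, 0x75, 0xd4, 0x2a, 0x25]
t1 = [0x25, 0x2a, 0xd4, 0x75, 0xf9, 0xfc, 0xae, 0xa4]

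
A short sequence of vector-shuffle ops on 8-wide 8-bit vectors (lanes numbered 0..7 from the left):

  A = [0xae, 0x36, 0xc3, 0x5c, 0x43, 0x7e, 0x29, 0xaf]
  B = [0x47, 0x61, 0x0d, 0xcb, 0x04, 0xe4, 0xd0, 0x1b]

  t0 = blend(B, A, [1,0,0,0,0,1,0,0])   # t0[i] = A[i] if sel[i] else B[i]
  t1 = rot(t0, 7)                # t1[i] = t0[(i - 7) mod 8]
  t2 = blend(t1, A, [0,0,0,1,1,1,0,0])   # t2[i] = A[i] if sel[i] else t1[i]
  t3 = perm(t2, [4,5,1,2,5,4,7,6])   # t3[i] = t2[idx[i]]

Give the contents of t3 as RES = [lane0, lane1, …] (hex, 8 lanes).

→ t0 |ae|61|0d|cb|04|7e|d0|1b|
→ t1 |61|0d|cb|04|7e|d0|1b|ae|
→ t2 |61|0d|cb|5c|43|7e|1b|ae|
→ t3 |43|7e|0d|cb|7e|43|ae|1b|

RES = [ 0x43  0x7e  0x0d  0xcb  0x7e  0x43  0xae  0x1b ]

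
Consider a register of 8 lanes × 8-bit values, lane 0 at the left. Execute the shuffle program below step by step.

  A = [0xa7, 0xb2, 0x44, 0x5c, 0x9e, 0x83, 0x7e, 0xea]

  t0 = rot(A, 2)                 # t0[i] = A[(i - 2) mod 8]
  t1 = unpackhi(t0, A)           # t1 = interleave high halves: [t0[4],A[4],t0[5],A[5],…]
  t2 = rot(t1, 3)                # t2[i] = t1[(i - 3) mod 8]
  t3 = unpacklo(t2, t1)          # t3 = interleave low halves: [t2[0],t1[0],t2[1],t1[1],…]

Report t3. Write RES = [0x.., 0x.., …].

RES = [0x7e, 0x44, 0x83, 0x9e, 0xea, 0x5c, 0x44, 0x83]

→ t0 |7e|ea|a7|b2|44|5c|9e|83|
→ t1 |44|9e|5c|83|9e|7e|83|ea|
→ t2 |7e|83|ea|44|9e|5c|83|9e|
→ t3 |7e|44|83|9e|ea|5c|44|83|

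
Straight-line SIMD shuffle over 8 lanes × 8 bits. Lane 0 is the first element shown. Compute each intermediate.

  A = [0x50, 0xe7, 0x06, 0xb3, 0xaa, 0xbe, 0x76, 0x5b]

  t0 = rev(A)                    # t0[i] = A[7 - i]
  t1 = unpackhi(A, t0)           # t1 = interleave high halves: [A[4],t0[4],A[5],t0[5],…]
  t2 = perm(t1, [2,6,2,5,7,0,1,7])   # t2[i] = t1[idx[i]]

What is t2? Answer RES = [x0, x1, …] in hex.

RES = [0xbe, 0x5b, 0xbe, 0xe7, 0x50, 0xaa, 0xb3, 0x50]

t0 = [0x5b, 0x76, 0xbe, 0xaa, 0xb3, 0x06, 0xe7, 0x50]
t1 = [0xaa, 0xb3, 0xbe, 0x06, 0x76, 0xe7, 0x5b, 0x50]
t2 = [0xbe, 0x5b, 0xbe, 0xe7, 0x50, 0xaa, 0xb3, 0x50]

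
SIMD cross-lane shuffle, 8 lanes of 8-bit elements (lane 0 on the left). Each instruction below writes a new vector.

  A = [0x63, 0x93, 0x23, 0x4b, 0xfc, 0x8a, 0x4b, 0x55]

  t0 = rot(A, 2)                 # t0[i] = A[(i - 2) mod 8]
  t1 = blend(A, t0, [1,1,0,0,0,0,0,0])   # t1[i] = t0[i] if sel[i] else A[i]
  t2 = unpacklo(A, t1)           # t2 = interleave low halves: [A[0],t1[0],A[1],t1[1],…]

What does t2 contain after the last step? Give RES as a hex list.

RES = [0x63, 0x4b, 0x93, 0x55, 0x23, 0x23, 0x4b, 0x4b]

  t0: 4b 55 63 93 23 4b fc 8a
  t1: 4b 55 23 4b fc 8a 4b 55
  t2: 63 4b 93 55 23 23 4b 4b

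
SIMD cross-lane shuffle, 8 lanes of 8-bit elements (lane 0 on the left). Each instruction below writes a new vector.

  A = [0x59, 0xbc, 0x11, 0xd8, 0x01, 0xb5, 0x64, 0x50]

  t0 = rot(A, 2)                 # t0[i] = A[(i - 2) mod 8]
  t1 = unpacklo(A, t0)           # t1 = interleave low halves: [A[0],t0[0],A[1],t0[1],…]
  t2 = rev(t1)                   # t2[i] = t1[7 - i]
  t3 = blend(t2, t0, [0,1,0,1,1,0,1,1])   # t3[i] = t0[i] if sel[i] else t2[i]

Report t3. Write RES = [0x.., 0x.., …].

t0 = [0x64, 0x50, 0x59, 0xbc, 0x11, 0xd8, 0x01, 0xb5]
t1 = [0x59, 0x64, 0xbc, 0x50, 0x11, 0x59, 0xd8, 0xbc]
t2 = [0xbc, 0xd8, 0x59, 0x11, 0x50, 0xbc, 0x64, 0x59]
t3 = [0xbc, 0x50, 0x59, 0xbc, 0x11, 0xbc, 0x01, 0xb5]

RES = [0xbc, 0x50, 0x59, 0xbc, 0x11, 0xbc, 0x01, 0xb5]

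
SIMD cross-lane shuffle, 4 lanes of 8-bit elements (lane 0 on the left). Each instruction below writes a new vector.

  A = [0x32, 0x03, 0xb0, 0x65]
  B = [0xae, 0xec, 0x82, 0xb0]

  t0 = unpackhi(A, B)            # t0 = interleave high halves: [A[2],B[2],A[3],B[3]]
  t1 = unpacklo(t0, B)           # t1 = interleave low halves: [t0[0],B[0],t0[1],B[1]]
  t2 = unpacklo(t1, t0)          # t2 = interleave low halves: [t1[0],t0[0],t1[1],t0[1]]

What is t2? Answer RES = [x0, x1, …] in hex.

RES = [0xb0, 0xb0, 0xae, 0x82]

  t0: b0 82 65 b0
  t1: b0 ae 82 ec
  t2: b0 b0 ae 82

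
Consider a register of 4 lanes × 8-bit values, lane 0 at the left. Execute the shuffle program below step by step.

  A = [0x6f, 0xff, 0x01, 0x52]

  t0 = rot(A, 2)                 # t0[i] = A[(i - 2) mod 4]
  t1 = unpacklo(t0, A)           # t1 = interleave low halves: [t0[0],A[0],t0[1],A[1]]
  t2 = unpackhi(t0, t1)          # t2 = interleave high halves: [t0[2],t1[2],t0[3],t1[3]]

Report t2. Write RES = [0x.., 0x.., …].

RES = [0x6f, 0x52, 0xff, 0xff]

→ t0 |01|52|6f|ff|
→ t1 |01|6f|52|ff|
→ t2 |6f|52|ff|ff|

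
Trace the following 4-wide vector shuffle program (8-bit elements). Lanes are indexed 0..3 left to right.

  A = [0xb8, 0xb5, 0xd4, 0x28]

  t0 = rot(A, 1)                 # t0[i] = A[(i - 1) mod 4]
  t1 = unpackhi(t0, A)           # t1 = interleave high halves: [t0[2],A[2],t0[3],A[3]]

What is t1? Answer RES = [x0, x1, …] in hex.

RES = [ 0xb5  0xd4  0xd4  0x28 ]

  t0: 28 b8 b5 d4
  t1: b5 d4 d4 28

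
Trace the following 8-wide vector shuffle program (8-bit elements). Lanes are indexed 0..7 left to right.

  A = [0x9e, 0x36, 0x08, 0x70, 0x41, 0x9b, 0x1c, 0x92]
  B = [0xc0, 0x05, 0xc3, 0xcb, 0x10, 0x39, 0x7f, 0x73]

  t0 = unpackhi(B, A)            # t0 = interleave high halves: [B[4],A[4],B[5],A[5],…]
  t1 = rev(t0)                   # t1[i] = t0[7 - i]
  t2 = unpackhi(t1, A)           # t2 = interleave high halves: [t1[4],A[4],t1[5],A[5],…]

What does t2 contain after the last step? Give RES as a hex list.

  t0: 10 41 39 9b 7f 1c 73 92
  t1: 92 73 1c 7f 9b 39 41 10
  t2: 9b 41 39 9b 41 1c 10 92

RES = [ 0x9b  0x41  0x39  0x9b  0x41  0x1c  0x10  0x92 ]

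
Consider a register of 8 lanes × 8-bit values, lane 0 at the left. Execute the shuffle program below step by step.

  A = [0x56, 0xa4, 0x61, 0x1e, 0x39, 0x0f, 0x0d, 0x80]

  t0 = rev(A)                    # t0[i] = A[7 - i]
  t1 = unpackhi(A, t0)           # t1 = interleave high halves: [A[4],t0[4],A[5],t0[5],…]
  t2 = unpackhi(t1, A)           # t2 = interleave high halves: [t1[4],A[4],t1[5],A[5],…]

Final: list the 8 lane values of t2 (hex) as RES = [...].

RES = [0x0d, 0x39, 0xa4, 0x0f, 0x80, 0x0d, 0x56, 0x80]

t0 = [0x80, 0x0d, 0x0f, 0x39, 0x1e, 0x61, 0xa4, 0x56]
t1 = [0x39, 0x1e, 0x0f, 0x61, 0x0d, 0xa4, 0x80, 0x56]
t2 = [0x0d, 0x39, 0xa4, 0x0f, 0x80, 0x0d, 0x56, 0x80]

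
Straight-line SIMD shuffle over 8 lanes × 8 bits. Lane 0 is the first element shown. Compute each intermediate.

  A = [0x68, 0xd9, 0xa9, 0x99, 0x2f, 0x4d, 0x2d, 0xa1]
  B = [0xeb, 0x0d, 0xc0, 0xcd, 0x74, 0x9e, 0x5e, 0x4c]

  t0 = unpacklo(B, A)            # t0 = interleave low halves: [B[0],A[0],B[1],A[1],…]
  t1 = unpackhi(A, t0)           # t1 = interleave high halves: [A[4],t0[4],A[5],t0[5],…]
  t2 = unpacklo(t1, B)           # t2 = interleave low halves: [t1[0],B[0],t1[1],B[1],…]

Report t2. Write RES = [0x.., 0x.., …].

RES = [ 0x2f  0xeb  0xc0  0x0d  0x4d  0xc0  0xa9  0xcd ]

→ t0 |eb|68|0d|d9|c0|a9|cd|99|
→ t1 |2f|c0|4d|a9|2d|cd|a1|99|
→ t2 |2f|eb|c0|0d|4d|c0|a9|cd|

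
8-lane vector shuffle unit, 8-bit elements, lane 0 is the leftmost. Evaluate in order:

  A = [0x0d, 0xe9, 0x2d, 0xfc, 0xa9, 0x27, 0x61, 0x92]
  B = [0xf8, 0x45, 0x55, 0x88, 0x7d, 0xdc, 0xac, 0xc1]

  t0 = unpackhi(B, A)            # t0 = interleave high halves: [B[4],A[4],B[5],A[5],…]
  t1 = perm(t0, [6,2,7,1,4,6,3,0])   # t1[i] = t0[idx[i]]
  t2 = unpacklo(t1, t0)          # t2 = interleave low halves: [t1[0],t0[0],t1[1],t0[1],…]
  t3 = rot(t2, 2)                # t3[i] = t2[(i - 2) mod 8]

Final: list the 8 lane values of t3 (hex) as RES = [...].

RES = [ 0xa9  0x27  0xc1  0x7d  0xdc  0xa9  0x92  0xdc ]

  t0: 7d a9 dc 27 ac 61 c1 92
  t1: c1 dc 92 a9 ac c1 27 7d
  t2: c1 7d dc a9 92 dc a9 27
  t3: a9 27 c1 7d dc a9 92 dc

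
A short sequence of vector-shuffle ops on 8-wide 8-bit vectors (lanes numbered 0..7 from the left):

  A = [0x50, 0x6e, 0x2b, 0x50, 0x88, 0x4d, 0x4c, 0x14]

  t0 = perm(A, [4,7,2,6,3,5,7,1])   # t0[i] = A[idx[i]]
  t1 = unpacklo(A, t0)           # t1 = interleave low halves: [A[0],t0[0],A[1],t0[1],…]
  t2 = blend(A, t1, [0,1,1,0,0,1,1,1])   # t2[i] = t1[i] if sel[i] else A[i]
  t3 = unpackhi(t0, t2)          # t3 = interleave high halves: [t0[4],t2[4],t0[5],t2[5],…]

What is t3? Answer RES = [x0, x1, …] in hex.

RES = [ 0x50  0x88  0x4d  0x2b  0x14  0x50  0x6e  0x4c ]

t0 = [0x88, 0x14, 0x2b, 0x4c, 0x50, 0x4d, 0x14, 0x6e]
t1 = [0x50, 0x88, 0x6e, 0x14, 0x2b, 0x2b, 0x50, 0x4c]
t2 = [0x50, 0x88, 0x6e, 0x50, 0x88, 0x2b, 0x50, 0x4c]
t3 = [0x50, 0x88, 0x4d, 0x2b, 0x14, 0x50, 0x6e, 0x4c]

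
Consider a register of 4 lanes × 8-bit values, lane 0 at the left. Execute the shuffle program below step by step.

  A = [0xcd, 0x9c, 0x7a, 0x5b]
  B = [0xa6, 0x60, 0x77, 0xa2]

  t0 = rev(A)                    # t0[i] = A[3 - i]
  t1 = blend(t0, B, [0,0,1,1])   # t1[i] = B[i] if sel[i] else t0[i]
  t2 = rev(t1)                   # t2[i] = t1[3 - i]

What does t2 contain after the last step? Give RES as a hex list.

RES = [ 0xa2  0x77  0x7a  0x5b ]

→ t0 |5b|7a|9c|cd|
→ t1 |5b|7a|77|a2|
→ t2 |a2|77|7a|5b|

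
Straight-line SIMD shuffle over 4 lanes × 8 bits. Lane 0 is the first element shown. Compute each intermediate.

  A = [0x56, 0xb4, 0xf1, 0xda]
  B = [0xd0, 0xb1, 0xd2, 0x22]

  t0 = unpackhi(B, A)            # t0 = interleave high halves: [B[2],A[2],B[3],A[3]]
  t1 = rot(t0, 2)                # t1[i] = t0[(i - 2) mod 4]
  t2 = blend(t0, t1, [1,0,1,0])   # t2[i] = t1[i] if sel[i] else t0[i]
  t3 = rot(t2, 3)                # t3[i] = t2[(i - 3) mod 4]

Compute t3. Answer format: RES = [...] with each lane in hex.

t0 = [0xd2, 0xf1, 0x22, 0xda]
t1 = [0x22, 0xda, 0xd2, 0xf1]
t2 = [0x22, 0xf1, 0xd2, 0xda]
t3 = [0xf1, 0xd2, 0xda, 0x22]

RES = [0xf1, 0xd2, 0xda, 0x22]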